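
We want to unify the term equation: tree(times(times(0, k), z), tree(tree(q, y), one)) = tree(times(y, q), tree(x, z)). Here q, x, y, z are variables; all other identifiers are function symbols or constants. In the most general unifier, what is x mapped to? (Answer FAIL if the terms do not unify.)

Decompose tree/2: times(times(0, k), z) = times(y, q),  tree(tree(q, y), one) = tree(x, z).
Decompose times/2: times(0, k) = y,  z = q.
Bind y := times(0, k); substituting into the one remaining equation that mentions y gives: tree(tree(q, times(0, k)), one) = tree(x, z).
Bind z := q; substituting into the remaining equation gives: tree(tree(q, times(0, k)), one) = tree(x, q).
Decompose tree/2: tree(q, times(0, k)) = x,  one = q.
Bind x := tree(q, times(0, k)); no other remaining equation mentions x.
Bind q := one. Substituting into the earlier bindings gives z := one, x := tree(one, times(0, k)).
MGU = { y := times(0, k), z := one, x := tree(one, times(0, k)), q := one }, so x := tree(one, times(0, k)).

tree(one, times(0, k))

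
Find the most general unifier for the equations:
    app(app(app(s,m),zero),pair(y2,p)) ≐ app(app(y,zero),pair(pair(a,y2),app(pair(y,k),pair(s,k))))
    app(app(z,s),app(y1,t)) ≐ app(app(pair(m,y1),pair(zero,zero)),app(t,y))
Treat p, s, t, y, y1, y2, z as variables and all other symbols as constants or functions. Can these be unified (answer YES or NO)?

Decompose app/2: app(app(s,m),zero) ≐ app(y,zero),  pair(y2,p) ≐ pair(pair(a,y2),app(pair(y,k),pair(s,k))).
Decompose app/2: app(s,m) ≐ y,  zero ≐ zero.
Bind y := app(s,m); substituting into the 2 remaining equations that mention y gives: pair(y2,p) ≐ pair(pair(a,y2),app(pair(app(s,m),k),pair(s,k))),  app(app(z,s),app(y1,t)) ≐ app(app(pair(m,y1),pair(zero,zero)),app(t,app(s,m))).
Delete trivial equation zero ≐ zero.
Decompose pair/2: y2 ≐ pair(a,y2),  p ≐ app(pair(app(s,m),k),pair(s,k)).
Occurs check fails: y2 occurs in pair(a,y2); the equation y2 ≐ pair(a,y2) has no finite solution.

NO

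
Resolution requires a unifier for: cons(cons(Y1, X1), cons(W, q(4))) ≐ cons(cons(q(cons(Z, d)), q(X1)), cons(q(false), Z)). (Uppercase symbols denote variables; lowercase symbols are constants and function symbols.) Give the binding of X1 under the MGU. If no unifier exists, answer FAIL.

Decompose cons/2: cons(Y1, X1) ≐ cons(q(cons(Z, d)), q(X1)),  cons(W, q(4)) ≐ cons(q(false), Z).
Decompose cons/2: Y1 ≐ q(cons(Z, d)),  X1 ≐ q(X1).
Bind Y1 := q(cons(Z, d)); no other remaining equation mentions Y1.
Occurs check fails: X1 occurs in q(X1); the equation X1 ≐ q(X1) has no finite solution.

FAIL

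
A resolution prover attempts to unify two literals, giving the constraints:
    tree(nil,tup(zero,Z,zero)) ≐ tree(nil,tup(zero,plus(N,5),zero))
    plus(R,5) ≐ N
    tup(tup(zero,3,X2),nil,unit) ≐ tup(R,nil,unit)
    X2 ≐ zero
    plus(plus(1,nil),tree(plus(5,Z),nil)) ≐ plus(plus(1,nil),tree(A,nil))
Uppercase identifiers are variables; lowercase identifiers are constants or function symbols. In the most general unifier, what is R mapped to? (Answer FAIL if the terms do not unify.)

Decompose tree/2: nil ≐ nil,  tup(zero,Z,zero) ≐ tup(zero,plus(N,5),zero).
Delete trivial equation nil ≐ nil.
Decompose tup/3: zero ≐ zero,  Z ≐ plus(N,5),  zero ≐ zero.
Delete trivial equation zero ≐ zero.
Bind Z := plus(N,5); substituting into the one remaining equation that mentions Z gives: plus(plus(1,nil),tree(plus(5,plus(N,5)),nil)) ≐ plus(plus(1,nil),tree(A,nil)).
Delete trivial equation zero ≐ zero.
Bind N := plus(R,5); substituting into the one remaining equation that mentions N gives: plus(plus(1,nil),tree(plus(5,plus(plus(R,5),5)),nil)) ≐ plus(plus(1,nil),tree(A,nil)). Substituting into the earlier binding gives Z := plus(plus(R,5),5).
Decompose tup/3: tup(zero,3,X2) ≐ R,  nil ≐ nil,  unit ≐ unit.
Bind R := tup(zero,3,X2); substituting into the one remaining equation that mentions R gives: plus(plus(1,nil),tree(plus(5,plus(plus(tup(zero,3,X2),5),5)),nil)) ≐ plus(plus(1,nil),tree(A,nil)). Substituting into the earlier bindings gives Z := plus(plus(tup(zero,3,X2),5),5), N := plus(tup(zero,3,X2),5).
Delete trivial equation nil ≐ nil.
Delete trivial equation unit ≐ unit.
Bind X2 := zero; substituting into the remaining equation gives: plus(plus(1,nil),tree(plus(5,plus(plus(tup(zero,3,zero),5),5)),nil)) ≐ plus(plus(1,nil),tree(A,nil)). Substituting into the earlier bindings gives Z := plus(plus(tup(zero,3,zero),5),5), N := plus(tup(zero,3,zero),5), R := tup(zero,3,zero).
Decompose plus/2: plus(1,nil) ≐ plus(1,nil),  tree(plus(5,plus(plus(tup(zero,3,zero),5),5)),nil) ≐ tree(A,nil).
Delete trivial equation plus(1,nil) ≐ plus(1,nil).
Decompose tree/2: plus(5,plus(plus(tup(zero,3,zero),5),5)) ≐ A,  nil ≐ nil.
Bind A := plus(5,plus(plus(tup(zero,3,zero),5),5)); no other remaining equation mentions A.
Delete trivial equation nil ≐ nil.
MGU = { Z -> plus(plus(tup(zero,3,zero),5),5), N -> plus(tup(zero,3,zero),5), R -> tup(zero,3,zero), X2 -> zero, A -> plus(5,plus(plus(tup(zero,3,zero),5),5)) }, so R -> tup(zero,3,zero).

tup(zero,3,zero)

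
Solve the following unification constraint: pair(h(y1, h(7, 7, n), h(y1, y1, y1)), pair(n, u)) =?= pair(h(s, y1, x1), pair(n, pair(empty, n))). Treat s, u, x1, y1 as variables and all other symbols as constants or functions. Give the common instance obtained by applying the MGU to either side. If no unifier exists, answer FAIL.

Decompose pair/2: h(y1, h(7, 7, n), h(y1, y1, y1)) =?= h(s, y1, x1),  pair(n, u) =?= pair(n, pair(empty, n)).
Decompose h/3: y1 =?= s,  h(7, 7, n) =?= y1,  h(y1, y1, y1) =?= x1.
Bind y1 := s; substituting into the 2 remaining equations that mention y1 gives: h(7, 7, n) =?= s,  h(s, s, s) =?= x1.
Bind s := h(7, 7, n); substituting into the one remaining equation that mentions s gives: h(h(7, 7, n), h(7, 7, n), h(7, 7, n)) =?= x1. Substituting into the earlier binding gives y1 := h(7, 7, n).
Bind x1 := h(h(7, 7, n), h(7, 7, n), h(7, 7, n)); no other remaining equation mentions x1.
Decompose pair/2: n =?= n,  u =?= pair(empty, n).
Delete trivial equation n =?= n.
Bind u := pair(empty, n).
Applying the MGU to either side gives pair(h(h(7, 7, n), h(7, 7, n), h(h(7, 7, n), h(7, 7, n), h(7, 7, n))), pair(n, pair(empty, n))).

pair(h(h(7, 7, n), h(7, 7, n), h(h(7, 7, n), h(7, 7, n), h(7, 7, n))), pair(n, pair(empty, n)))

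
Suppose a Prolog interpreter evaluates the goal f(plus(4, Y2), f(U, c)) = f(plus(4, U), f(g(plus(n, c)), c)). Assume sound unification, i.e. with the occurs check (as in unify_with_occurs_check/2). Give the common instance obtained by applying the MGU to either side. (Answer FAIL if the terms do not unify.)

Decompose f/2: plus(4, Y2) = plus(4, U),  f(U, c) = f(g(plus(n, c)), c).
Decompose plus/2: 4 = 4,  Y2 = U.
Delete trivial equation 4 = 4.
Bind Y2 := U; no other remaining equation mentions Y2.
Decompose f/2: U = g(plus(n, c)),  c = c.
Bind U := g(plus(n, c)); no other remaining equation mentions U. Substituting into the earlier binding gives Y2 := g(plus(n, c)).
Delete trivial equation c = c.
Applying the MGU to either side gives f(plus(4, g(plus(n, c))), f(g(plus(n, c)), c)).

f(plus(4, g(plus(n, c))), f(g(plus(n, c)), c))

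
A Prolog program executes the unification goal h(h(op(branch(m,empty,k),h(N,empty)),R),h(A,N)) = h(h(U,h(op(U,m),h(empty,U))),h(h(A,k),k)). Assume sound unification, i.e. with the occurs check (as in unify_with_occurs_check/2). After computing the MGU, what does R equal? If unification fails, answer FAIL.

Decompose h/2: h(op(branch(m,empty,k),h(N,empty)),R) = h(U,h(op(U,m),h(empty,U))),  h(A,N) = h(h(A,k),k).
Decompose h/2: op(branch(m,empty,k),h(N,empty)) = U,  R = h(op(U,m),h(empty,U)).
Bind U := op(branch(m,empty,k),h(N,empty)); substituting into the one remaining equation that mentions U gives: R = h(op(op(branch(m,empty,k),h(N,empty)),m),h(empty,op(branch(m,empty,k),h(N,empty)))).
Bind R := h(op(op(branch(m,empty,k),h(N,empty)),m),h(empty,op(branch(m,empty,k),h(N,empty)))); no other remaining equation mentions R.
Decompose h/2: A = h(A,k),  N = k.
Occurs check fails: A occurs in h(A,k); the equation A = h(A,k) has no finite solution.

FAIL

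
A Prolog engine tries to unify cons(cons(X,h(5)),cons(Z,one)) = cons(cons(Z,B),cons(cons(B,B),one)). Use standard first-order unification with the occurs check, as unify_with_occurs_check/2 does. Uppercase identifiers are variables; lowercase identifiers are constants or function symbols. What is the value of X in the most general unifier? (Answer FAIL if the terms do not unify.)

cons(h(5),h(5))

Decompose cons/2: cons(X,h(5)) = cons(Z,B),  cons(Z,one) = cons(cons(B,B),one).
Decompose cons/2: X = Z,  h(5) = B.
Bind X := Z; no other remaining equation mentions X.
Bind B := h(5); substituting into the remaining equation gives: cons(Z,one) = cons(cons(h(5),h(5)),one).
Decompose cons/2: Z = cons(h(5),h(5)),  one = one.
Bind Z := cons(h(5),h(5)); no other remaining equation mentions Z. Substituting into the earlier binding gives X := cons(h(5),h(5)).
Delete trivial equation one = one.
MGU = { X = cons(h(5),h(5)), B = h(5), Z = cons(h(5),h(5)) }, so X = cons(h(5),h(5)).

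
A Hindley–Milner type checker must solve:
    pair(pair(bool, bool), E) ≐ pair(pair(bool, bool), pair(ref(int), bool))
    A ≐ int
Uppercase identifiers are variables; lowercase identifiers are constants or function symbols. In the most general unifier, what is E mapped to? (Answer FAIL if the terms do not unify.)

Decompose pair/2: pair(bool, bool) ≐ pair(bool, bool),  E ≐ pair(ref(int), bool).
Delete trivial equation pair(bool, bool) ≐ pair(bool, bool).
Bind E := pair(ref(int), bool); no other remaining equation mentions E.
Bind A := int.
MGU = { E -> pair(ref(int), bool), A -> int }, so E -> pair(ref(int), bool).

pair(ref(int), bool)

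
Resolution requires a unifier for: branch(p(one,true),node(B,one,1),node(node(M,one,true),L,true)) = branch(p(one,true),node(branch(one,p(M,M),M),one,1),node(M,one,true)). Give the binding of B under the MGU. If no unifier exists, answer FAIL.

FAIL

Decompose branch/3: p(one,true) = p(one,true),  node(B,one,1) = node(branch(one,p(M,M),M),one,1),  node(node(M,one,true),L,true) = node(M,one,true).
Delete trivial equation p(one,true) = p(one,true).
Decompose node/3: B = branch(one,p(M,M),M),  one = one,  1 = 1.
Bind B := branch(one,p(M,M),M); no other remaining equation mentions B.
Delete trivial equation one = one.
Delete trivial equation 1 = 1.
Decompose node/3: node(M,one,true) = M,  L = one,  true = true.
Occurs check fails: M occurs in node(M,one,true); the equation M = node(M,one,true) has no finite solution.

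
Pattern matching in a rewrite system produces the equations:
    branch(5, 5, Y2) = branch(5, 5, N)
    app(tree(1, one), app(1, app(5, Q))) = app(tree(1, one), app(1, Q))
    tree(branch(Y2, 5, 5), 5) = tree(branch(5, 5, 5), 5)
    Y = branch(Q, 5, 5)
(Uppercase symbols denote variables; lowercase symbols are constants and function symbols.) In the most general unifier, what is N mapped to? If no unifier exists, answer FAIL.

FAIL

Decompose branch/3: 5 = 5,  5 = 5,  Y2 = N.
Delete trivial equation 5 = 5.
Delete trivial equation 5 = 5.
Bind Y2 := N; substituting into the one remaining equation that mentions Y2 gives: tree(branch(N, 5, 5), 5) = tree(branch(5, 5, 5), 5).
Decompose app/2: tree(1, one) = tree(1, one),  app(1, app(5, Q)) = app(1, Q).
Delete trivial equation tree(1, one) = tree(1, one).
Decompose app/2: 1 = 1,  app(5, Q) = Q.
Delete trivial equation 1 = 1.
Occurs check fails: Q occurs in app(5, Q); the equation Q = app(5, Q) has no finite solution.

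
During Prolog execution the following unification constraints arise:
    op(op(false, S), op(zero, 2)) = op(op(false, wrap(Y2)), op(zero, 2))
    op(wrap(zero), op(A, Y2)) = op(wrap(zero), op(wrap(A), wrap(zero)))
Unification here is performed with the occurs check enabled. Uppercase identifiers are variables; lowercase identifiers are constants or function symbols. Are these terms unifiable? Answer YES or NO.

Decompose op/2: op(false, S) = op(false, wrap(Y2)),  op(zero, 2) = op(zero, 2).
Decompose op/2: false = false,  S = wrap(Y2).
Delete trivial equation false = false.
Bind S := wrap(Y2); no other remaining equation mentions S.
Delete trivial equation op(zero, 2) = op(zero, 2).
Decompose op/2: wrap(zero) = wrap(zero),  op(A, Y2) = op(wrap(A), wrap(zero)).
Delete trivial equation wrap(zero) = wrap(zero).
Decompose op/2: A = wrap(A),  Y2 = wrap(zero).
Occurs check fails: A occurs in wrap(A); the equation A = wrap(A) has no finite solution.

NO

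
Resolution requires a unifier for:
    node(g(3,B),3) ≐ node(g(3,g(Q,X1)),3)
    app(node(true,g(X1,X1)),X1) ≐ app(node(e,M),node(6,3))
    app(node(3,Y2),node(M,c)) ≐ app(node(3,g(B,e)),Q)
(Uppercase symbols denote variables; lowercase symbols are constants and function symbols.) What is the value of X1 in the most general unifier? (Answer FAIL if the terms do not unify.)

FAIL

Decompose node/2: g(3,B) ≐ g(3,g(Q,X1)),  3 ≐ 3.
Decompose g/2: 3 ≐ 3,  B ≐ g(Q,X1).
Delete trivial equation 3 ≐ 3.
Bind B := g(Q,X1); substituting into the one remaining equation that mentions B gives: app(node(3,Y2),node(M,c)) ≐ app(node(3,g(g(Q,X1),e)),Q).
Delete trivial equation 3 ≐ 3.
Decompose app/2: node(true,g(X1,X1)) ≐ node(e,M),  X1 ≐ node(6,3).
Decompose node/2: true ≐ e,  g(X1,X1) ≐ M.
Clash: constants true and e differ; no unifier exists.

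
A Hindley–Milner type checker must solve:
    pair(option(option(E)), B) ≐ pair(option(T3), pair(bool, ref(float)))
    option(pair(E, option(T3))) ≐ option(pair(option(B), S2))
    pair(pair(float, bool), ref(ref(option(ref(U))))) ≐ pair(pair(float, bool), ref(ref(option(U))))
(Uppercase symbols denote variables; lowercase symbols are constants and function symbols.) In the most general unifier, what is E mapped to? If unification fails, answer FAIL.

FAIL

Decompose pair/2: option(option(E)) ≐ option(T3),  B ≐ pair(bool, ref(float)).
Decompose option/1: option(E) ≐ T3.
Bind T3 := option(E); substituting into the one remaining equation that mentions T3 gives: option(pair(E, option(option(E)))) ≐ option(pair(option(B), S2)).
Bind B := pair(bool, ref(float)); substituting into the one remaining equation that mentions B gives: option(pair(E, option(option(E)))) ≐ option(pair(option(pair(bool, ref(float))), S2)).
Decompose option/1: pair(E, option(option(E))) ≐ pair(option(pair(bool, ref(float))), S2).
Decompose pair/2: E ≐ option(pair(bool, ref(float))),  option(option(E)) ≐ S2.
Bind E := option(pair(bool, ref(float))); substituting into the one remaining equation that mentions E gives: option(option(option(pair(bool, ref(float))))) ≐ S2. Substituting into the earlier binding gives T3 := option(option(pair(bool, ref(float)))).
Bind S2 := option(option(option(pair(bool, ref(float))))); no other remaining equation mentions S2.
Decompose pair/2: pair(float, bool) ≐ pair(float, bool),  ref(ref(option(ref(U)))) ≐ ref(ref(option(U))).
Delete trivial equation pair(float, bool) ≐ pair(float, bool).
Decompose ref/1: ref(option(ref(U))) ≐ ref(option(U)).
Decompose ref/1: option(ref(U)) ≐ option(U).
Decompose option/1: ref(U) ≐ U.
Occurs check fails: U occurs in ref(U); the equation U ≐ ref(U) has no finite solution.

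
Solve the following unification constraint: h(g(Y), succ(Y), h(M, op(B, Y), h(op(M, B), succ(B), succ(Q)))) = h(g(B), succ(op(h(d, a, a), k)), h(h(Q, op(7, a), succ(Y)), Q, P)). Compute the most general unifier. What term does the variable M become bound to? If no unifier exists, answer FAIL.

h(op(op(h(d, a, a), k), op(h(d, a, a), k)), op(7, a), succ(op(h(d, a, a), k)))

Decompose h/3: g(Y) = g(B),  succ(Y) = succ(op(h(d, a, a), k)),  h(M, op(B, Y), h(op(M, B), succ(B), succ(Q))) = h(h(Q, op(7, a), succ(Y)), Q, P).
Decompose g/1: Y = B.
Bind Y := B; substituting into the remaining equations gives: succ(B) = succ(op(h(d, a, a), k)),  h(M, op(B, B), h(op(M, B), succ(B), succ(Q))) = h(h(Q, op(7, a), succ(B)), Q, P).
Decompose succ/1: B = op(h(d, a, a), k).
Bind B := op(h(d, a, a), k); substituting into the remaining equation gives: h(M, op(op(h(d, a, a), k), op(h(d, a, a), k)), h(op(M, op(h(d, a, a), k)), succ(op(h(d, a, a), k)), succ(Q))) = h(h(Q, op(7, a), succ(op(h(d, a, a), k))), Q, P). Substituting into the earlier binding gives Y := op(h(d, a, a), k).
Decompose h/3: M = h(Q, op(7, a), succ(op(h(d, a, a), k))),  op(op(h(d, a, a), k), op(h(d, a, a), k)) = Q,  h(op(M, op(h(d, a, a), k)), succ(op(h(d, a, a), k)), succ(Q)) = P.
Bind M := h(Q, op(7, a), succ(op(h(d, a, a), k))); substituting into the one remaining equation that mentions M gives: h(op(h(Q, op(7, a), succ(op(h(d, a, a), k))), op(h(d, a, a), k)), succ(op(h(d, a, a), k)), succ(Q)) = P.
Bind Q := op(op(h(d, a, a), k), op(h(d, a, a), k)); substituting into the remaining equation gives: h(op(h(op(op(h(d, a, a), k), op(h(d, a, a), k)), op(7, a), succ(op(h(d, a, a), k))), op(h(d, a, a), k)), succ(op(h(d, a, a), k)), succ(op(op(h(d, a, a), k), op(h(d, a, a), k)))) = P. Substituting into the earlier binding gives M := h(op(op(h(d, a, a), k), op(h(d, a, a), k)), op(7, a), succ(op(h(d, a, a), k))).
Bind P := h(op(h(op(op(h(d, a, a), k), op(h(d, a, a), k)), op(7, a), succ(op(h(d, a, a), k))), op(h(d, a, a), k)), succ(op(h(d, a, a), k)), succ(op(op(h(d, a, a), k), op(h(d, a, a), k)))).
MGU = { Y -> op(h(d, a, a), k), B -> op(h(d, a, a), k), M -> h(op(op(h(d, a, a), k), op(h(d, a, a), k)), op(7, a), succ(op(h(d, a, a), k))), Q -> op(op(h(d, a, a), k), op(h(d, a, a), k)), P -> h(op(h(op(op(h(d, a, a), k), op(h(d, a, a), k)), op(7, a), succ(op(h(d, a, a), k))), op(h(d, a, a), k)), succ(op(h(d, a, a), k)), succ(op(op(h(d, a, a), k), op(h(d, a, a), k)))) }, so M -> h(op(op(h(d, a, a), k), op(h(d, a, a), k)), op(7, a), succ(op(h(d, a, a), k))).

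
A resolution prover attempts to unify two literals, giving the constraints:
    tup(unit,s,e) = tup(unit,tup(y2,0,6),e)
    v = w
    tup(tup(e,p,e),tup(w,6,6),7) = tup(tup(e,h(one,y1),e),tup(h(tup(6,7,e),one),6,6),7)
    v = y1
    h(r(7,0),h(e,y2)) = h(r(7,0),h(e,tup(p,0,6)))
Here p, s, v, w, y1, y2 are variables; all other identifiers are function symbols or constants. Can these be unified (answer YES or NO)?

YES

Decompose tup/3: unit = unit,  s = tup(y2,0,6),  e = e.
Delete trivial equation unit = unit.
Bind s := tup(y2,0,6); no other remaining equation mentions s.
Delete trivial equation e = e.
Bind v := w; substituting into the one remaining equation that mentions v gives: w = y1.
Decompose tup/3: tup(e,p,e) = tup(e,h(one,y1),e),  tup(w,6,6) = tup(h(tup(6,7,e),one),6,6),  7 = 7.
Decompose tup/3: e = e,  p = h(one,y1),  e = e.
Delete trivial equation e = e.
Bind p := h(one,y1); substituting into the one remaining equation that mentions p gives: h(r(7,0),h(e,y2)) = h(r(7,0),h(e,tup(h(one,y1),0,6))).
Delete trivial equation e = e.
Decompose tup/3: w = h(tup(6,7,e),one),  6 = 6,  6 = 6.
Bind w := h(tup(6,7,e),one); substituting into the one remaining equation that mentions w gives: h(tup(6,7,e),one) = y1. Substituting into the earlier binding gives v := h(tup(6,7,e),one).
Delete trivial equation 6 = 6.
Delete trivial equation 6 = 6.
Delete trivial equation 7 = 7.
Bind y1 := h(tup(6,7,e),one); substituting into the remaining equation gives: h(r(7,0),h(e,y2)) = h(r(7,0),h(e,tup(h(one,h(tup(6,7,e),one)),0,6))). Substituting into the earlier binding gives p := h(one,h(tup(6,7,e),one)).
Decompose h/2: r(7,0) = r(7,0),  h(e,y2) = h(e,tup(h(one,h(tup(6,7,e),one)),0,6)).
Delete trivial equation r(7,0) = r(7,0).
Decompose h/2: e = e,  y2 = tup(h(one,h(tup(6,7,e),one)),0,6).
Delete trivial equation e = e.
Bind y2 := tup(h(one,h(tup(6,7,e),one)),0,6). Substituting into the earlier binding gives s := tup(tup(h(one,h(tup(6,7,e),one)),0,6),0,6).
No equations remain and no clash or occurs-check failure arose, so a unifier exists.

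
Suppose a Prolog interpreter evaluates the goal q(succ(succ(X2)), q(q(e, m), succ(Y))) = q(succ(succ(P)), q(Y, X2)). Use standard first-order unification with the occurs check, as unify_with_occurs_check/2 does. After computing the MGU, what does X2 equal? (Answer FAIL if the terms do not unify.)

succ(q(e, m))

Decompose q/2: succ(succ(X2)) = succ(succ(P)),  q(q(e, m), succ(Y)) = q(Y, X2).
Decompose succ/1: succ(X2) = succ(P).
Decompose succ/1: X2 = P.
Bind X2 := P; substituting into the remaining equation gives: q(q(e, m), succ(Y)) = q(Y, P).
Decompose q/2: q(e, m) = Y,  succ(Y) = P.
Bind Y := q(e, m); substituting into the remaining equation gives: succ(q(e, m)) = P.
Bind P := succ(q(e, m)). Substituting into the earlier binding gives X2 := succ(q(e, m)).
MGU = { X2 -> succ(q(e, m)), Y -> q(e, m), P -> succ(q(e, m)) }, so X2 -> succ(q(e, m)).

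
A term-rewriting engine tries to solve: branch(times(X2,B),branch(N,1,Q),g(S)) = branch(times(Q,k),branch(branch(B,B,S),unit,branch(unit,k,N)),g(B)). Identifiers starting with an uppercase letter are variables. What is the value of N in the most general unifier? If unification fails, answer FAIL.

FAIL

Decompose branch/3: times(X2,B) = times(Q,k),  branch(N,1,Q) = branch(branch(B,B,S),unit,branch(unit,k,N)),  g(S) = g(B).
Decompose times/2: X2 = Q,  B = k.
Bind X2 := Q; no other remaining equation mentions X2.
Bind B := k; substituting into the remaining equations gives: branch(N,1,Q) = branch(branch(k,k,S),unit,branch(unit,k,N)),  g(S) = g(k).
Decompose branch/3: N = branch(k,k,S),  1 = unit,  Q = branch(unit,k,N).
Bind N := branch(k,k,S); substituting into the one remaining equation that mentions N gives: Q = branch(unit,k,branch(k,k,S)).
Clash: constants 1 and unit differ; no unifier exists.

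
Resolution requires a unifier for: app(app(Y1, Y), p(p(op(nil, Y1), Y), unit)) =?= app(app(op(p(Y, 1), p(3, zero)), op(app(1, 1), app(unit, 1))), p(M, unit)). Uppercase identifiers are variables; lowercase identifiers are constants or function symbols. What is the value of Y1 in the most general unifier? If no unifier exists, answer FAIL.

Decompose app/2: app(Y1, Y) =?= app(op(p(Y, 1), p(3, zero)), op(app(1, 1), app(unit, 1))),  p(p(op(nil, Y1), Y), unit) =?= p(M, unit).
Decompose app/2: Y1 =?= op(p(Y, 1), p(3, zero)),  Y =?= op(app(1, 1), app(unit, 1)).
Bind Y1 := op(p(Y, 1), p(3, zero)); substituting into the one remaining equation that mentions Y1 gives: p(p(op(nil, op(p(Y, 1), p(3, zero))), Y), unit) =?= p(M, unit).
Bind Y := op(app(1, 1), app(unit, 1)); substituting into the remaining equation gives: p(p(op(nil, op(p(op(app(1, 1), app(unit, 1)), 1), p(3, zero))), op(app(1, 1), app(unit, 1))), unit) =?= p(M, unit). Substituting into the earlier binding gives Y1 := op(p(op(app(1, 1), app(unit, 1)), 1), p(3, zero)).
Decompose p/2: p(op(nil, op(p(op(app(1, 1), app(unit, 1)), 1), p(3, zero))), op(app(1, 1), app(unit, 1))) =?= M,  unit =?= unit.
Bind M := p(op(nil, op(p(op(app(1, 1), app(unit, 1)), 1), p(3, zero))), op(app(1, 1), app(unit, 1))); no other remaining equation mentions M.
Delete trivial equation unit =?= unit.
MGU = { Y1 -> op(p(op(app(1, 1), app(unit, 1)), 1), p(3, zero)), Y -> op(app(1, 1), app(unit, 1)), M -> p(op(nil, op(p(op(app(1, 1), app(unit, 1)), 1), p(3, zero))), op(app(1, 1), app(unit, 1))) }, so Y1 -> op(p(op(app(1, 1), app(unit, 1)), 1), p(3, zero)).

op(p(op(app(1, 1), app(unit, 1)), 1), p(3, zero))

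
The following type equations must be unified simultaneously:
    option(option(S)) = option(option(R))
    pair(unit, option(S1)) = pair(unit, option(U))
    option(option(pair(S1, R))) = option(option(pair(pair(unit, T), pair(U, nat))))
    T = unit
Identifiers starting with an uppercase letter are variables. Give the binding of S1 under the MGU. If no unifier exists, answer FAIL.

Decompose option/1: option(S) = option(R).
Decompose option/1: S = R.
Bind S := R; no other remaining equation mentions S.
Decompose pair/2: unit = unit,  option(S1) = option(U).
Delete trivial equation unit = unit.
Decompose option/1: S1 = U.
Bind S1 := U; substituting into the one remaining equation that mentions S1 gives: option(option(pair(U, R))) = option(option(pair(pair(unit, T), pair(U, nat)))).
Decompose option/1: option(pair(U, R)) = option(pair(pair(unit, T), pair(U, nat))).
Decompose option/1: pair(U, R) = pair(pair(unit, T), pair(U, nat)).
Decompose pair/2: U = pair(unit, T),  R = pair(U, nat).
Bind U := pair(unit, T); substituting into the one remaining equation that mentions U gives: R = pair(pair(unit, T), nat). Substituting into the earlier binding gives S1 := pair(unit, T).
Bind R := pair(pair(unit, T), nat); no other remaining equation mentions R. Substituting into the earlier binding gives S := pair(pair(unit, T), nat).
Bind T := unit. Substituting into the earlier bindings gives S := pair(pair(unit, unit), nat), S1 := pair(unit, unit), U := pair(unit, unit), R := pair(pair(unit, unit), nat).
MGU = { S -> pair(pair(unit, unit), nat), S1 -> pair(unit, unit), U -> pair(unit, unit), R -> pair(pair(unit, unit), nat), T -> unit }, so S1 -> pair(unit, unit).

pair(unit, unit)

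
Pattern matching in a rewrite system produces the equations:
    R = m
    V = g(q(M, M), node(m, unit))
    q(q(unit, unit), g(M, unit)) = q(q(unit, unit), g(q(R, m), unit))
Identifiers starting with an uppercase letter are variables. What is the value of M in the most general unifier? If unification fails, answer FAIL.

Bind R := m; substituting into the one remaining equation that mentions R gives: q(q(unit, unit), g(M, unit)) = q(q(unit, unit), g(q(m, m), unit)).
Bind V := g(q(M, M), node(m, unit)); no other remaining equation mentions V.
Decompose q/2: q(unit, unit) = q(unit, unit),  g(M, unit) = g(q(m, m), unit).
Delete trivial equation q(unit, unit) = q(unit, unit).
Decompose g/2: M = q(m, m),  unit = unit.
Bind M := q(m, m); no other remaining equation mentions M. Substituting into the earlier binding gives V := g(q(q(m, m), q(m, m)), node(m, unit)).
Delete trivial equation unit = unit.
MGU = { R -> m, V -> g(q(q(m, m), q(m, m)), node(m, unit)), M -> q(m, m) }, so M -> q(m, m).

q(m, m)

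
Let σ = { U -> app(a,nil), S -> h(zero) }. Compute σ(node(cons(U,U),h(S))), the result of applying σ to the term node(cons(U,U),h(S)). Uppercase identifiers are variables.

node(cons(app(a,nil),app(a,nil)),h(h(zero)))

Replace each occurrence of U with app(a,nil).
Replace each occurrence of S with h(zero).
Result: node(cons(app(a,nil),app(a,nil)),h(h(zero))).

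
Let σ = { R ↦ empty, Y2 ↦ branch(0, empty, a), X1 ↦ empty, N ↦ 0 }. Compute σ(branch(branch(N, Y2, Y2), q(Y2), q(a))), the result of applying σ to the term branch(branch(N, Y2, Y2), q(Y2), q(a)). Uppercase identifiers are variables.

Replace each occurrence of Y2 with branch(0, empty, a).
Replace each occurrence of N with 0.
Result: branch(branch(0, branch(0, empty, a), branch(0, empty, a)), q(branch(0, empty, a)), q(a)).

branch(branch(0, branch(0, empty, a), branch(0, empty, a)), q(branch(0, empty, a)), q(a))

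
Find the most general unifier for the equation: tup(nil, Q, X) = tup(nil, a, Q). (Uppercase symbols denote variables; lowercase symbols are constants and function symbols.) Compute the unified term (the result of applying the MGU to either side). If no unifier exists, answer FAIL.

Decompose tup/3: nil = nil,  Q = a,  X = Q.
Delete trivial equation nil = nil.
Bind Q := a; substituting into the remaining equation gives: X = a.
Bind X := a.
Applying the MGU to either side gives tup(nil, a, a).

tup(nil, a, a)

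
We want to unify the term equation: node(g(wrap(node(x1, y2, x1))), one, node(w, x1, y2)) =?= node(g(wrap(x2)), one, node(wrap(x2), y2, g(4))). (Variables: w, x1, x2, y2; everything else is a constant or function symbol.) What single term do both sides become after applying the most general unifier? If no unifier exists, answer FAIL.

Decompose node/3: g(wrap(node(x1, y2, x1))) =?= g(wrap(x2)),  one =?= one,  node(w, x1, y2) =?= node(wrap(x2), y2, g(4)).
Decompose g/1: wrap(node(x1, y2, x1)) =?= wrap(x2).
Decompose wrap/1: node(x1, y2, x1) =?= x2.
Bind x2 := node(x1, y2, x1); substituting into the one remaining equation that mentions x2 gives: node(w, x1, y2) =?= node(wrap(node(x1, y2, x1)), y2, g(4)).
Delete trivial equation one =?= one.
Decompose node/3: w =?= wrap(node(x1, y2, x1)),  x1 =?= y2,  y2 =?= g(4).
Bind w := wrap(node(x1, y2, x1)); no other remaining equation mentions w.
Bind x1 := y2; no other remaining equation mentions x1. Substituting into the earlier bindings gives x2 := node(y2, y2, y2), w := wrap(node(y2, y2, y2)).
Bind y2 := g(4). Substituting into the earlier bindings gives x2 := node(g(4), g(4), g(4)), w := wrap(node(g(4), g(4), g(4))), x1 := g(4).
Applying the MGU to either side gives node(g(wrap(node(g(4), g(4), g(4)))), one, node(wrap(node(g(4), g(4), g(4))), g(4), g(4))).

node(g(wrap(node(g(4), g(4), g(4)))), one, node(wrap(node(g(4), g(4), g(4))), g(4), g(4)))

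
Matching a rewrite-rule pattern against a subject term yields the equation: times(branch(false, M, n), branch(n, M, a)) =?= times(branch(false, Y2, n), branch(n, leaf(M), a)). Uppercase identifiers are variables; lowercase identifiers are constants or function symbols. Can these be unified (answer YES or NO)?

NO

Decompose times/2: branch(false, M, n) =?= branch(false, Y2, n),  branch(n, M, a) =?= branch(n, leaf(M), a).
Decompose branch/3: false =?= false,  M =?= Y2,  n =?= n.
Delete trivial equation false =?= false.
Bind M := Y2; substituting into the one remaining equation that mentions M gives: branch(n, Y2, a) =?= branch(n, leaf(Y2), a).
Delete trivial equation n =?= n.
Decompose branch/3: n =?= n,  Y2 =?= leaf(Y2),  a =?= a.
Delete trivial equation n =?= n.
Occurs check fails: Y2 occurs in leaf(Y2); the equation Y2 =?= leaf(Y2) has no finite solution.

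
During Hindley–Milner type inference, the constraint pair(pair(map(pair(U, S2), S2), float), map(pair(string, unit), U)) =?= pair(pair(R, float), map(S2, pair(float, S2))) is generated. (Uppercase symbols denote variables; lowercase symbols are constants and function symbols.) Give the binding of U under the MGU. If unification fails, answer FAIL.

Decompose pair/2: pair(map(pair(U, S2), S2), float) =?= pair(R, float),  map(pair(string, unit), U) =?= map(S2, pair(float, S2)).
Decompose pair/2: map(pair(U, S2), S2) =?= R,  float =?= float.
Bind R := map(pair(U, S2), S2); no other remaining equation mentions R.
Delete trivial equation float =?= float.
Decompose map/2: pair(string, unit) =?= S2,  U =?= pair(float, S2).
Bind S2 := pair(string, unit); substituting into the remaining equation gives: U =?= pair(float, pair(string, unit)). Substituting into the earlier binding gives R := map(pair(U, pair(string, unit)), pair(string, unit)).
Bind U := pair(float, pair(string, unit)). Substituting into the earlier binding gives R := map(pair(pair(float, pair(string, unit)), pair(string, unit)), pair(string, unit)).
MGU = { R -> map(pair(pair(float, pair(string, unit)), pair(string, unit)), pair(string, unit)), S2 -> pair(string, unit), U -> pair(float, pair(string, unit)) }, so U -> pair(float, pair(string, unit)).

pair(float, pair(string, unit))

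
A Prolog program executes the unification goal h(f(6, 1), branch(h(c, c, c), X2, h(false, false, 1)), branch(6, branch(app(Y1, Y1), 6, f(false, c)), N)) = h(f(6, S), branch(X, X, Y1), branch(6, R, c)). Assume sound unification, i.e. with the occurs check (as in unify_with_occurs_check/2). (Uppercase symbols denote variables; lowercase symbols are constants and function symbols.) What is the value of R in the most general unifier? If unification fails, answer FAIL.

Decompose h/3: f(6, 1) = f(6, S),  branch(h(c, c, c), X2, h(false, false, 1)) = branch(X, X, Y1),  branch(6, branch(app(Y1, Y1), 6, f(false, c)), N) = branch(6, R, c).
Decompose f/2: 6 = 6,  1 = S.
Delete trivial equation 6 = 6.
Bind S := 1; no other remaining equation mentions S.
Decompose branch/3: h(c, c, c) = X,  X2 = X,  h(false, false, 1) = Y1.
Bind X := h(c, c, c); substituting into the one remaining equation that mentions X gives: X2 = h(c, c, c).
Bind X2 := h(c, c, c); no other remaining equation mentions X2.
Bind Y1 := h(false, false, 1); substituting into the remaining equation gives: branch(6, branch(app(h(false, false, 1), h(false, false, 1)), 6, f(false, c)), N) = branch(6, R, c).
Decompose branch/3: 6 = 6,  branch(app(h(false, false, 1), h(false, false, 1)), 6, f(false, c)) = R,  N = c.
Delete trivial equation 6 = 6.
Bind R := branch(app(h(false, false, 1), h(false, false, 1)), 6, f(false, c)); no other remaining equation mentions R.
Bind N := c.
MGU = { S ↦ 1, X ↦ h(c, c, c), X2 ↦ h(c, c, c), Y1 ↦ h(false, false, 1), R ↦ branch(app(h(false, false, 1), h(false, false, 1)), 6, f(false, c)), N ↦ c }, so R ↦ branch(app(h(false, false, 1), h(false, false, 1)), 6, f(false, c)).

branch(app(h(false, false, 1), h(false, false, 1)), 6, f(false, c))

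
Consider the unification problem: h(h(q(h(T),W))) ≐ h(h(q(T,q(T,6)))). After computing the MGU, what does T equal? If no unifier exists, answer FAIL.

Decompose h/1: h(q(h(T),W)) ≐ h(q(T,q(T,6))).
Decompose h/1: q(h(T),W) ≐ q(T,q(T,6)).
Decompose q/2: h(T) ≐ T,  W ≐ q(T,6).
Occurs check fails: T occurs in h(T); the equation T ≐ h(T) has no finite solution.

FAIL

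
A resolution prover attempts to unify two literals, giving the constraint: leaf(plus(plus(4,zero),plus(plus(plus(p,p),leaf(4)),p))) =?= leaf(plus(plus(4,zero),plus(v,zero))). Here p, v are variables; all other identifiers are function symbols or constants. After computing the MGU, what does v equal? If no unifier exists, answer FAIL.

Decompose leaf/1: plus(plus(4,zero),plus(plus(plus(p,p),leaf(4)),p)) =?= plus(plus(4,zero),plus(v,zero)).
Decompose plus/2: plus(4,zero) =?= plus(4,zero),  plus(plus(plus(p,p),leaf(4)),p) =?= plus(v,zero).
Delete trivial equation plus(4,zero) =?= plus(4,zero).
Decompose plus/2: plus(plus(p,p),leaf(4)) =?= v,  p =?= zero.
Bind v := plus(plus(p,p),leaf(4)); no other remaining equation mentions v.
Bind p := zero. Substituting into the earlier binding gives v := plus(plus(zero,zero),leaf(4)).
MGU = { v -> plus(plus(zero,zero),leaf(4)), p -> zero }, so v -> plus(plus(zero,zero),leaf(4)).

plus(plus(zero,zero),leaf(4))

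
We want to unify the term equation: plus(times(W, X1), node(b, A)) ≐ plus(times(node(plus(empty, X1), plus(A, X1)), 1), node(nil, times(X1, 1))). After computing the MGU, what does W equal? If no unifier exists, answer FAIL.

Decompose plus/2: times(W, X1) ≐ times(node(plus(empty, X1), plus(A, X1)), 1),  node(b, A) ≐ node(nil, times(X1, 1)).
Decompose times/2: W ≐ node(plus(empty, X1), plus(A, X1)),  X1 ≐ 1.
Bind W := node(plus(empty, X1), plus(A, X1)); no other remaining equation mentions W.
Bind X1 := 1; substituting into the remaining equation gives: node(b, A) ≐ node(nil, times(1, 1)). Substituting into the earlier binding gives W := node(plus(empty, 1), plus(A, 1)).
Decompose node/2: b ≐ nil,  A ≐ times(1, 1).
Clash: constants b and nil differ; no unifier exists.

FAIL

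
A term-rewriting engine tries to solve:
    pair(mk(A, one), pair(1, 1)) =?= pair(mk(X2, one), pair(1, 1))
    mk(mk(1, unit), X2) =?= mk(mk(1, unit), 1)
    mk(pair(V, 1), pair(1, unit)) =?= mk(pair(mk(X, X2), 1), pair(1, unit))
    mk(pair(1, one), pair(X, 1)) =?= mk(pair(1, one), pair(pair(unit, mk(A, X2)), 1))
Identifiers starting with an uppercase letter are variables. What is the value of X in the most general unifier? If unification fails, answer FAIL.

pair(unit, mk(1, 1))

Decompose pair/2: mk(A, one) =?= mk(X2, one),  pair(1, 1) =?= pair(1, 1).
Decompose mk/2: A =?= X2,  one =?= one.
Bind A := X2; substituting into the one remaining equation that mentions A gives: mk(pair(1, one), pair(X, 1)) =?= mk(pair(1, one), pair(pair(unit, mk(X2, X2)), 1)).
Delete trivial equation one =?= one.
Delete trivial equation pair(1, 1) =?= pair(1, 1).
Decompose mk/2: mk(1, unit) =?= mk(1, unit),  X2 =?= 1.
Delete trivial equation mk(1, unit) =?= mk(1, unit).
Bind X2 := 1; substituting into the remaining equations gives: mk(pair(V, 1), pair(1, unit)) =?= mk(pair(mk(X, 1), 1), pair(1, unit)),  mk(pair(1, one), pair(X, 1)) =?= mk(pair(1, one), pair(pair(unit, mk(1, 1)), 1)). Substituting into the earlier binding gives A := 1.
Decompose mk/2: pair(V, 1) =?= pair(mk(X, 1), 1),  pair(1, unit) =?= pair(1, unit).
Decompose pair/2: V =?= mk(X, 1),  1 =?= 1.
Bind V := mk(X, 1); no other remaining equation mentions V.
Delete trivial equation 1 =?= 1.
Delete trivial equation pair(1, unit) =?= pair(1, unit).
Decompose mk/2: pair(1, one) =?= pair(1, one),  pair(X, 1) =?= pair(pair(unit, mk(1, 1)), 1).
Delete trivial equation pair(1, one) =?= pair(1, one).
Decompose pair/2: X =?= pair(unit, mk(1, 1)),  1 =?= 1.
Bind X := pair(unit, mk(1, 1)); no other remaining equation mentions X. Substituting into the earlier binding gives V := mk(pair(unit, mk(1, 1)), 1).
Delete trivial equation 1 =?= 1.
MGU = { A -> 1, X2 -> 1, V -> mk(pair(unit, mk(1, 1)), 1), X -> pair(unit, mk(1, 1)) }, so X -> pair(unit, mk(1, 1)).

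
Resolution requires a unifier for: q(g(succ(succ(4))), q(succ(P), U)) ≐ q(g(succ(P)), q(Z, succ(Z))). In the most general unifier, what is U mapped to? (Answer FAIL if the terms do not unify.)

succ(succ(succ(4)))

Decompose q/2: g(succ(succ(4))) ≐ g(succ(P)),  q(succ(P), U) ≐ q(Z, succ(Z)).
Decompose g/1: succ(succ(4)) ≐ succ(P).
Decompose succ/1: succ(4) ≐ P.
Bind P := succ(4); substituting into the remaining equation gives: q(succ(succ(4)), U) ≐ q(Z, succ(Z)).
Decompose q/2: succ(succ(4)) ≐ Z,  U ≐ succ(Z).
Bind Z := succ(succ(4)); substituting into the remaining equation gives: U ≐ succ(succ(succ(4))).
Bind U := succ(succ(succ(4))).
MGU = { P := succ(4), Z := succ(succ(4)), U := succ(succ(succ(4))) }, so U := succ(succ(succ(4))).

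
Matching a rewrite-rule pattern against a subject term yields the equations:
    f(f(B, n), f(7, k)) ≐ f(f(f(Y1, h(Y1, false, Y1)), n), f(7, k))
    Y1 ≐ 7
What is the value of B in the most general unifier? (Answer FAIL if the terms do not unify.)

Decompose f/2: f(B, n) ≐ f(f(Y1, h(Y1, false, Y1)), n),  f(7, k) ≐ f(7, k).
Decompose f/2: B ≐ f(Y1, h(Y1, false, Y1)),  n ≐ n.
Bind B := f(Y1, h(Y1, false, Y1)); no other remaining equation mentions B.
Delete trivial equation n ≐ n.
Delete trivial equation f(7, k) ≐ f(7, k).
Bind Y1 := 7. Substituting into the earlier binding gives B := f(7, h(7, false, 7)).
MGU = { B -> f(7, h(7, false, 7)), Y1 -> 7 }, so B -> f(7, h(7, false, 7)).

f(7, h(7, false, 7))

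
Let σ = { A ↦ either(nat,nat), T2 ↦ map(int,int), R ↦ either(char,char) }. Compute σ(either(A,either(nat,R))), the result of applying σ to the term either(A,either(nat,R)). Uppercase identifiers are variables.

Replace each occurrence of A with either(nat,nat).
Replace each occurrence of R with either(char,char).
Result: either(either(nat,nat),either(nat,either(char,char))).

either(either(nat,nat),either(nat,either(char,char)))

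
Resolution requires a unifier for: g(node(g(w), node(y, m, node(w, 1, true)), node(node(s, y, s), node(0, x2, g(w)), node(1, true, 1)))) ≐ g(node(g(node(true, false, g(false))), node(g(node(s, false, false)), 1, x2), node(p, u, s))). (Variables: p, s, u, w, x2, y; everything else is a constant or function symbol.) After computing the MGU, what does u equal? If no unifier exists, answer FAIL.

Decompose g/1: node(g(w), node(y, m, node(w, 1, true)), node(node(s, y, s), node(0, x2, g(w)), node(1, true, 1))) ≐ node(g(node(true, false, g(false))), node(g(node(s, false, false)), 1, x2), node(p, u, s)).
Decompose node/3: g(w) ≐ g(node(true, false, g(false))),  node(y, m, node(w, 1, true)) ≐ node(g(node(s, false, false)), 1, x2),  node(node(s, y, s), node(0, x2, g(w)), node(1, true, 1)) ≐ node(p, u, s).
Decompose g/1: w ≐ node(true, false, g(false)).
Bind w := node(true, false, g(false)); substituting into the remaining equations gives: node(y, m, node(node(true, false, g(false)), 1, true)) ≐ node(g(node(s, false, false)), 1, x2),  node(node(s, y, s), node(0, x2, g(node(true, false, g(false)))), node(1, true, 1)) ≐ node(p, u, s).
Decompose node/3: y ≐ g(node(s, false, false)),  m ≐ 1,  node(node(true, false, g(false)), 1, true) ≐ x2.
Bind y := g(node(s, false, false)); substituting into the one remaining equation that mentions y gives: node(node(s, g(node(s, false, false)), s), node(0, x2, g(node(true, false, g(false)))), node(1, true, 1)) ≐ node(p, u, s).
Clash: constants m and 1 differ; no unifier exists.

FAIL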